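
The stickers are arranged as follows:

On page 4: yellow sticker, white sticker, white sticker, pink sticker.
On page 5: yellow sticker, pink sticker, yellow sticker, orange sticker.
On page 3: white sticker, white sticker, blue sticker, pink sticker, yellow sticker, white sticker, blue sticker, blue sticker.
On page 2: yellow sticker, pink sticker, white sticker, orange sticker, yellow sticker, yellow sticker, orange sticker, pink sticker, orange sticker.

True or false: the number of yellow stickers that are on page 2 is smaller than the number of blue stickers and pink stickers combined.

True

yellow stickers on page 2: 3.
blue stickers: 3; pink stickers: 5; combined: 3 + 5 = 8.
The claim requires 3 < 8, which holds.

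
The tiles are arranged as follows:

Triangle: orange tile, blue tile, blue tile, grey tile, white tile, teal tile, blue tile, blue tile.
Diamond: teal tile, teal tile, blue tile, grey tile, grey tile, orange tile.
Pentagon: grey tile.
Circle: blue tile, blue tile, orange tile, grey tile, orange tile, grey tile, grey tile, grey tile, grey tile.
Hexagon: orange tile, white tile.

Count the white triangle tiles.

1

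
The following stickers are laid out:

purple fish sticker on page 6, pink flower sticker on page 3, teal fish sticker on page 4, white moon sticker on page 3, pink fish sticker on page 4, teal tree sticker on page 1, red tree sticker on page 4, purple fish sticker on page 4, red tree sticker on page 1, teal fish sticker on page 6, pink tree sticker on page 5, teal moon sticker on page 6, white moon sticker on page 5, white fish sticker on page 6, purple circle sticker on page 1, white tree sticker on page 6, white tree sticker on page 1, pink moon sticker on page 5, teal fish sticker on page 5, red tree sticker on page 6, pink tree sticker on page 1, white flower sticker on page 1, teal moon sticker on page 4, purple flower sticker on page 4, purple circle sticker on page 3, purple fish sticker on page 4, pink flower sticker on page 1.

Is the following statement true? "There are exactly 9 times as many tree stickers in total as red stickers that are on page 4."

False

tree stickers: 8.
red stickers on page 4: 1.
The claim requires 8 = 9 × 1 = 9, which does not hold.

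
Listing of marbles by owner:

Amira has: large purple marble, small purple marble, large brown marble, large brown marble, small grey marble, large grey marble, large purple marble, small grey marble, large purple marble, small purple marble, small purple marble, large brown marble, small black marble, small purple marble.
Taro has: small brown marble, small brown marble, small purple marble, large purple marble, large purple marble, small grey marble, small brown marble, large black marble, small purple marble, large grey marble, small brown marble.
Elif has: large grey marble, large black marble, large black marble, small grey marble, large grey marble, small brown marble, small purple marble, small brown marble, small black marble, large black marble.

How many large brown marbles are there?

3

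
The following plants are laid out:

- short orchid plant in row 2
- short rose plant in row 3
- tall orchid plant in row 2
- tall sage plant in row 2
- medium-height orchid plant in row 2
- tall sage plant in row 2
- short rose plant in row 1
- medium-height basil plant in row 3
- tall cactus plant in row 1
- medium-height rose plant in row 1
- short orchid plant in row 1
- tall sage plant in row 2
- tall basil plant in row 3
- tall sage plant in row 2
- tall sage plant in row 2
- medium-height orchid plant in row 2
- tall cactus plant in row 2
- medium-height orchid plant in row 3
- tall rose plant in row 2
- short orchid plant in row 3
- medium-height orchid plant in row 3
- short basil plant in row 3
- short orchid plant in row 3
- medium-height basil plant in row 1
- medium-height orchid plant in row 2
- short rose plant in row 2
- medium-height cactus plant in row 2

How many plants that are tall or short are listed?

18

short: 8; tall: 10; together 8 + 10 = 18.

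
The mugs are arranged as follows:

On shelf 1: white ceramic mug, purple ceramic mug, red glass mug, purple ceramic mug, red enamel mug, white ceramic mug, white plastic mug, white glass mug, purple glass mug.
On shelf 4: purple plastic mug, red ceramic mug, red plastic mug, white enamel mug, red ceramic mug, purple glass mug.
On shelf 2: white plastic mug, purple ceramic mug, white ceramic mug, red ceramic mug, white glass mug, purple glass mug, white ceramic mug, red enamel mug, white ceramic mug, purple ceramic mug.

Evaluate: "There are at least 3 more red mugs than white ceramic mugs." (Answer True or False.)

False

|red mugs| = 7.
|white ceramic mugs| = 5.
The claim requires 7 − 5 = 2 ≥ 3, which does not hold.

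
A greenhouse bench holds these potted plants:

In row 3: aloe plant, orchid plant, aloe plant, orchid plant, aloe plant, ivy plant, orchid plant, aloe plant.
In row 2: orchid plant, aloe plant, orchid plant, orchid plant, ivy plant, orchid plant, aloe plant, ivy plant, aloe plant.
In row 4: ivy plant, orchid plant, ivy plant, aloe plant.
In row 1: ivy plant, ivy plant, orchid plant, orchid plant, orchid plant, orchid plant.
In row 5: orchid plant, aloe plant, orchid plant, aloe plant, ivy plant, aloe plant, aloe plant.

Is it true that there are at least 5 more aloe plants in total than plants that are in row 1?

aloe plants: 12.
plants in row 1: 6.
The claim requires 12 − 6 = 6 ≥ 5, which holds.

True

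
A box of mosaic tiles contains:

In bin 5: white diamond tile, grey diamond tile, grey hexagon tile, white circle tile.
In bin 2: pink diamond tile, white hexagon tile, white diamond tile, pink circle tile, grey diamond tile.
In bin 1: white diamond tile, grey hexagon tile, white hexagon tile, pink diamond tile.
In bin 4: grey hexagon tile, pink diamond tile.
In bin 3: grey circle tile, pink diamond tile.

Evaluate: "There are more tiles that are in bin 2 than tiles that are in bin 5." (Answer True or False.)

True

|tiles in bin 2| = 5.
|tiles in bin 5| = 4.
The claim requires 5 > 4, which holds.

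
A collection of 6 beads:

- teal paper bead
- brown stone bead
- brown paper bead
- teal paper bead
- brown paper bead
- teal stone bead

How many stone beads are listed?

2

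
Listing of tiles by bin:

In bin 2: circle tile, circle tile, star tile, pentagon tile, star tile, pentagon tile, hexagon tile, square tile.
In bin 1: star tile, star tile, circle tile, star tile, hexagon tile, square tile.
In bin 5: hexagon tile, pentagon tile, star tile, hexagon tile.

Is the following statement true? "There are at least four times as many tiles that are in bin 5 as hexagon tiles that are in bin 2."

True

tiles in bin 5: 4.
hexagon tiles in bin 2: 1.
The claim requires 4 ≥ 4 × 1 = 4, which holds.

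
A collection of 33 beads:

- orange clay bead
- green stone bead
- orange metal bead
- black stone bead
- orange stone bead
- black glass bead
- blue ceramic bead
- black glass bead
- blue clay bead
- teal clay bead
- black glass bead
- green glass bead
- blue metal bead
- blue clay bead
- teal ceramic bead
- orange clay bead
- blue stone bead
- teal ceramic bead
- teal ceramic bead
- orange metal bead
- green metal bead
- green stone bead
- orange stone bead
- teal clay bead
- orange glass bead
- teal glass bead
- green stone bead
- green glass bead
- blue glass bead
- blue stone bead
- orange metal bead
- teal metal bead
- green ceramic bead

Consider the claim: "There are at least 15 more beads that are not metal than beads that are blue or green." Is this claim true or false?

False

beads that are not metal: 27.
beads that are blue or green: 14.
The claim requires 27 − 14 = 13 ≥ 15, which does not hold.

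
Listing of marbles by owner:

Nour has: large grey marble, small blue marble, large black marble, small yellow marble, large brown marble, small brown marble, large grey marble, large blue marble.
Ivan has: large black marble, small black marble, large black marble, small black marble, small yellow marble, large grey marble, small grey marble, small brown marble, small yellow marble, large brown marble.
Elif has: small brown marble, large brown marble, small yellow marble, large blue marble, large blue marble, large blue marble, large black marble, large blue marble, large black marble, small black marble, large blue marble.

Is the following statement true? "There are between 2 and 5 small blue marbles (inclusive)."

False

|small blue marbles| = 1.
The claim requires 2 ≤ 1 ≤ 5, which does not hold.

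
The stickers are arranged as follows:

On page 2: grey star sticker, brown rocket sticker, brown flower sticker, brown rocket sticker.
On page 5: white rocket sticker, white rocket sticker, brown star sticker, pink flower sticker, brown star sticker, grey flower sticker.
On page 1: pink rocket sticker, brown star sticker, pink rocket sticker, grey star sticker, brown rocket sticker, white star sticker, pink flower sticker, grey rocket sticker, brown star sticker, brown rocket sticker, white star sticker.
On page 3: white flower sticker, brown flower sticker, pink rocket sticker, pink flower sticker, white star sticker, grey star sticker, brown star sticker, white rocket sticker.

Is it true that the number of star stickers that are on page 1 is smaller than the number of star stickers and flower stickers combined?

|star stickers on page 1| = 5.
star stickers: 11; flower stickers: 7; combined: 11 + 7 = 18.
The claim requires 5 < 18, which holds.

True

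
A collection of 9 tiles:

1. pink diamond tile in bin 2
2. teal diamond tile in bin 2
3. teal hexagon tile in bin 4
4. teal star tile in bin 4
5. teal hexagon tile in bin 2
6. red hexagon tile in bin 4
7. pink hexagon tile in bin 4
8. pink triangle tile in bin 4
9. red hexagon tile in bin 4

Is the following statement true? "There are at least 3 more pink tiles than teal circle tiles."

|pink tiles| = 3.
|teal circle tiles| = 0.
The claim requires 3 − 0 = 3 ≥ 3, which holds.

True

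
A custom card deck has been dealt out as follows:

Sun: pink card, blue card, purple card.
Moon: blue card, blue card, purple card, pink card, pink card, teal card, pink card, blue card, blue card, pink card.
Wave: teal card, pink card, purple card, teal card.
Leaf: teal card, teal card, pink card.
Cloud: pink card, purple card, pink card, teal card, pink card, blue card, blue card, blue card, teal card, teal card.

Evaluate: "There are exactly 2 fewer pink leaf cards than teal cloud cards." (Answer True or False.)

pink leaf cards: 1.
teal cloud cards: 3.
The claim requires 3 − 1 (= 2) to equal 2, which holds.

True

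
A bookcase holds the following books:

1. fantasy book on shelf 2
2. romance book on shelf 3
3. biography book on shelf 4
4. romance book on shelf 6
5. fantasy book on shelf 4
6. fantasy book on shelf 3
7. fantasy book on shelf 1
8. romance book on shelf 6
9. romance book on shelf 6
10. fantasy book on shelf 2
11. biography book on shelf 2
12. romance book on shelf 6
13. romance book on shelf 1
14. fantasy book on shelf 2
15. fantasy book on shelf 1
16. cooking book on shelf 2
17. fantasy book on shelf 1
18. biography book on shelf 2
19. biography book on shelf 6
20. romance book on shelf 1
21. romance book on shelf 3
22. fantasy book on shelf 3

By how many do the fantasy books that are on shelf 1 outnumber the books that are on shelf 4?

1

fantasy books on shelf 1: 3.
books on shelf 4: 2.
3 − 2 = 1.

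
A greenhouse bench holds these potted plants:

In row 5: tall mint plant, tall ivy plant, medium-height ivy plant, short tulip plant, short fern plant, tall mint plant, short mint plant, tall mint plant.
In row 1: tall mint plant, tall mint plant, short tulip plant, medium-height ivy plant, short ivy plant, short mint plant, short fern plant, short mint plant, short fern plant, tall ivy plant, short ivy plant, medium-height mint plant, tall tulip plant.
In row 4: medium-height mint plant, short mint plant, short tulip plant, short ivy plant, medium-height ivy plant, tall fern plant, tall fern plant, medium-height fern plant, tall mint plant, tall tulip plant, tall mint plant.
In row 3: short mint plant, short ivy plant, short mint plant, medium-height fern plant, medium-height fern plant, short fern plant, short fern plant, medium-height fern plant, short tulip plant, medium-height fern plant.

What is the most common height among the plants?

short

Counts by height: short 19, tall 13, medium-height 10.
The maximum is 19, held uniquely by short.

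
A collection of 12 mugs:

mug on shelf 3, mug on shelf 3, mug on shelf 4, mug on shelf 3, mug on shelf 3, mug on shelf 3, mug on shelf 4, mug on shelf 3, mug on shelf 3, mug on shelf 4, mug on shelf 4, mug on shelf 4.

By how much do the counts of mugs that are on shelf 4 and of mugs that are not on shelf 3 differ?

0

mugs on shelf 4: 5. mugs that are not on shelf 3: 5.
|5 − 5| = 5 − 5 = 0.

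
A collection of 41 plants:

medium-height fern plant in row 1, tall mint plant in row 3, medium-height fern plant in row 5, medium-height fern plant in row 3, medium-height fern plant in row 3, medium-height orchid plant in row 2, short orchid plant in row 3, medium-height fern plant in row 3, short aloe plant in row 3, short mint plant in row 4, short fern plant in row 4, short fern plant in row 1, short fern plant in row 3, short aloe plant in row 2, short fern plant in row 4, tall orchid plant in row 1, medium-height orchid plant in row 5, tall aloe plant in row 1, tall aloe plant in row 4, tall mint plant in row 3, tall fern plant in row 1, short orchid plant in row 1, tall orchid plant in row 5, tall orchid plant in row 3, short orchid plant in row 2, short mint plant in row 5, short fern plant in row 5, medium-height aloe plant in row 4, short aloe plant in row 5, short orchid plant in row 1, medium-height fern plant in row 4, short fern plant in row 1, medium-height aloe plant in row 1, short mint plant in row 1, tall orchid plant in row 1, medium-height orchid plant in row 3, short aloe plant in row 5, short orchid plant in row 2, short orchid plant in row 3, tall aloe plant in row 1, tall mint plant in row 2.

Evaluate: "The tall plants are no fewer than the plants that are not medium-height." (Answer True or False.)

|tall plants| = 11.
|plants that are not medium-height| = 30.
The claim requires 11 ≥ 30, which does not hold.

False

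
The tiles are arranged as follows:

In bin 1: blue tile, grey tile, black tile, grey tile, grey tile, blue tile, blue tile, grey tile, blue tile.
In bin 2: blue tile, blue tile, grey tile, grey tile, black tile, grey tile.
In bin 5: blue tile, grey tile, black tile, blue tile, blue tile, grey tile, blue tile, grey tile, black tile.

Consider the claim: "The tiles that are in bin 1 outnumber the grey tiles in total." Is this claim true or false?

False

tiles in bin 1: 9.
grey tiles: 10.
The claim requires 9 > 10, which does not hold.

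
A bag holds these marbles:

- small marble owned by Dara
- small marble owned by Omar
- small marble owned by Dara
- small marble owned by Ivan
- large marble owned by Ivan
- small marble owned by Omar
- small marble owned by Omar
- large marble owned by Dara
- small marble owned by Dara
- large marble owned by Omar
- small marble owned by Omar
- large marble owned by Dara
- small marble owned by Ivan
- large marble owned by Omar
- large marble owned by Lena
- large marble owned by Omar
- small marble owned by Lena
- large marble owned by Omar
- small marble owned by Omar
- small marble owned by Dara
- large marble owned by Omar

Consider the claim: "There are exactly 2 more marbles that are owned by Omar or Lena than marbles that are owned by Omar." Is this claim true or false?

True

marbles owned by Omar or Lena: 12.
marbles owned by Omar: 10.
The claim requires 12 − 10 (= 2) to equal 2, which holds.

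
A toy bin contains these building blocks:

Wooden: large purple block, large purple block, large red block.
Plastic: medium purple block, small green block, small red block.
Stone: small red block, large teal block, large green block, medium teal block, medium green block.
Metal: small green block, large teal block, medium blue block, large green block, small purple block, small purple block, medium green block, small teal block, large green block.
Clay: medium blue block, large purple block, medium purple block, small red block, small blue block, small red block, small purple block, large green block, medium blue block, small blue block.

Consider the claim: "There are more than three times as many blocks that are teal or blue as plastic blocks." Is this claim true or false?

False

There are 9 blocks that are teal or blue.
There are 3 plastic blocks.
The claim requires 9 > 3 × 3 = 9, which does not hold.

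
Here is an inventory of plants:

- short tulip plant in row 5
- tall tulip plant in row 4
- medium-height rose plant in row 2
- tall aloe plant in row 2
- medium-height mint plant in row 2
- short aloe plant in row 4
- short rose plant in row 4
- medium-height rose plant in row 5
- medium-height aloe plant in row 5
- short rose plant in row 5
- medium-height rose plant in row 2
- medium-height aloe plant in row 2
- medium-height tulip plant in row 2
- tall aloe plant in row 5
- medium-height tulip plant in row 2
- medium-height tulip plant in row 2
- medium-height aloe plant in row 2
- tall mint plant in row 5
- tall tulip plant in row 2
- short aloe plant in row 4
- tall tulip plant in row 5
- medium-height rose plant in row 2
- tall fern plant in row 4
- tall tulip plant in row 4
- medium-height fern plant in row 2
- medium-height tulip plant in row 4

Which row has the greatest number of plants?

row 2

Counts by row: row 2→12, row 4→7, row 5→7.
The maximum is 12, held uniquely by row 2.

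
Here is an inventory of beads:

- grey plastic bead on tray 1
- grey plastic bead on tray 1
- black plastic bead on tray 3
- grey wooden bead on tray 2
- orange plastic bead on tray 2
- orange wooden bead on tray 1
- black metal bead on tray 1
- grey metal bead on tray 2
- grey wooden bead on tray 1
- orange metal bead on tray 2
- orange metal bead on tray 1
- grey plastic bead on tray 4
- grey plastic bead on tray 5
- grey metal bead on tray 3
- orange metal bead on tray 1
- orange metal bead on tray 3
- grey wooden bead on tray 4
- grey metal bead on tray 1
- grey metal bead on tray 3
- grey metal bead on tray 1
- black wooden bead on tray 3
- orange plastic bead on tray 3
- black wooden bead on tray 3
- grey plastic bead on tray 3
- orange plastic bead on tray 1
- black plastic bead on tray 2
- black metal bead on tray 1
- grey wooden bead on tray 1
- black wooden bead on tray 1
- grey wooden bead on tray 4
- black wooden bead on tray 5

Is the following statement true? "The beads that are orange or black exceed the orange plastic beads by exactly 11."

False

beads that are orange or black: 16.
orange plastic beads: 3.
The claim requires 16 − 3 (= 13) to equal 11, which does not hold.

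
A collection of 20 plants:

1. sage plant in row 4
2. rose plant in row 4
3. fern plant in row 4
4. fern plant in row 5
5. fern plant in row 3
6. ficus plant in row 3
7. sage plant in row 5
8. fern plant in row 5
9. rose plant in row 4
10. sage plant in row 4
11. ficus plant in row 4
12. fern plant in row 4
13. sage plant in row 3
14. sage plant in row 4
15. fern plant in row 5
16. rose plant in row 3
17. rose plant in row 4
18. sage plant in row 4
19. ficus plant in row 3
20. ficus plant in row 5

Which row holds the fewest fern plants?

row 3

Counts by row (restricted to fern plants): row 5→3, row 4→2, row 3→1.
The minimum is 1, held uniquely by row 3.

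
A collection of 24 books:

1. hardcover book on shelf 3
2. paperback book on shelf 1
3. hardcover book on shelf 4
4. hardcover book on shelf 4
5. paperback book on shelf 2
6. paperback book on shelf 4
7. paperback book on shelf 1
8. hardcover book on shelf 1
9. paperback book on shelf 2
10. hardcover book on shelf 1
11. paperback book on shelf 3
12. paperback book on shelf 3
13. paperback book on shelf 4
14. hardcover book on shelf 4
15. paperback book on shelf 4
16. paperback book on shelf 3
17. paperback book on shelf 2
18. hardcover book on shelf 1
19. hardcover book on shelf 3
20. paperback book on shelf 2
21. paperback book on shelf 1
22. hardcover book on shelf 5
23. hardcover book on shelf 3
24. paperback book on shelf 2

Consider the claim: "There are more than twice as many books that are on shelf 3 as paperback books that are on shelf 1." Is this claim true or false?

False

|books on shelf 3| = 6.
|paperback books on shelf 1| = 3.
The claim requires 6 > 2 × 3 = 6, which does not hold.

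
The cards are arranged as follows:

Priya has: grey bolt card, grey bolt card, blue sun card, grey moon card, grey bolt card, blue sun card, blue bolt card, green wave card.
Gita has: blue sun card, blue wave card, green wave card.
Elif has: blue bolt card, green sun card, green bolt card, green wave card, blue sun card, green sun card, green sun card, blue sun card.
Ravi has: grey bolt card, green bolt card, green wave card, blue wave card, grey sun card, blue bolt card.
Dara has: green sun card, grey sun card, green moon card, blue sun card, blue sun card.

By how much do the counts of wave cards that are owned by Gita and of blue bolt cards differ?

wave cards owned by Gita: 2. blue bolt cards: 3.
|2 − 3| = 3 − 2 = 1.

1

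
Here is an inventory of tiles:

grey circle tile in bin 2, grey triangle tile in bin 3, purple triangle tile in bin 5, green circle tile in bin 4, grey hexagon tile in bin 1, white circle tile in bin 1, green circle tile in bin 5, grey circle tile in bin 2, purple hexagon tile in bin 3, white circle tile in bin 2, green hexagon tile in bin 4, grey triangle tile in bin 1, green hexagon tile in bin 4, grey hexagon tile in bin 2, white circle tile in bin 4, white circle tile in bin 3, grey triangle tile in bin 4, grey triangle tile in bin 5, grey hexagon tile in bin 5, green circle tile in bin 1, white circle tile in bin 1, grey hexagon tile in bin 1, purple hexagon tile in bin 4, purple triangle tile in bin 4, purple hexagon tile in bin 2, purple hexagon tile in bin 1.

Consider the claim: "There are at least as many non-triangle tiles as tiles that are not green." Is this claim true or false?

False

There are 20 non-triangle tiles.
There are 21 tiles that are not green.
The claim requires 20 ≥ 21, which does not hold.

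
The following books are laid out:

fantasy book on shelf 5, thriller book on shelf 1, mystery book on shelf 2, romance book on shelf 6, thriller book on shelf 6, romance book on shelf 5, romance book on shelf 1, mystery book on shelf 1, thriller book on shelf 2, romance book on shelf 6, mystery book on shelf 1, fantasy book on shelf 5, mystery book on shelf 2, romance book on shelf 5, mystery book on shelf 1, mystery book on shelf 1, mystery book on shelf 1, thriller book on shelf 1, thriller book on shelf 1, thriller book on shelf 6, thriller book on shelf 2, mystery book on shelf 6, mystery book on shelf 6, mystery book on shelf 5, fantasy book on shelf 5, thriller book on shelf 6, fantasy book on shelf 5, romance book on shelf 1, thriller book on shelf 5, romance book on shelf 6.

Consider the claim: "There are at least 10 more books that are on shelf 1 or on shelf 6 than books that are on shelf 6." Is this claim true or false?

True

|books on shelf 1 or on shelf 6| = 18.
|books on shelf 6| = 8.
The claim requires 18 − 8 = 10 ≥ 10, which holds.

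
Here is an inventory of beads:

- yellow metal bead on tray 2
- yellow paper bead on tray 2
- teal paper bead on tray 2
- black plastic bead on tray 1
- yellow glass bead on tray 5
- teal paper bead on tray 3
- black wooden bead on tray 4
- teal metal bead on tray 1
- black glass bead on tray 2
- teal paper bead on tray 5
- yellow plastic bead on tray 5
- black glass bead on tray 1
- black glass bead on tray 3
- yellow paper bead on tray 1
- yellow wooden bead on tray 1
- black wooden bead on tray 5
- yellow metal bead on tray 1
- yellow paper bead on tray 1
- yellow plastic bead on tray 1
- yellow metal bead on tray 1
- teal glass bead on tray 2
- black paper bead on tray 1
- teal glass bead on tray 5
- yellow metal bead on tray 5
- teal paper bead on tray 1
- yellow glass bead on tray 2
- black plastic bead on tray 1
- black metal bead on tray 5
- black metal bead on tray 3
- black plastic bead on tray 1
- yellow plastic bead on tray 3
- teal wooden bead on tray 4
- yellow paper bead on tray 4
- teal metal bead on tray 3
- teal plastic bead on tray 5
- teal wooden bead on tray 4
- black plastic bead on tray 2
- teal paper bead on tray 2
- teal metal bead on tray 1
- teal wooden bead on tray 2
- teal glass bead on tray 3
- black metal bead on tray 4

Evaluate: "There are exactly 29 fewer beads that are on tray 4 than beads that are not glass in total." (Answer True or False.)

beads on tray 4: 5.
beads that are not glass: 34.
The claim requires 34 − 5 (= 29) to equal 29, which holds.

True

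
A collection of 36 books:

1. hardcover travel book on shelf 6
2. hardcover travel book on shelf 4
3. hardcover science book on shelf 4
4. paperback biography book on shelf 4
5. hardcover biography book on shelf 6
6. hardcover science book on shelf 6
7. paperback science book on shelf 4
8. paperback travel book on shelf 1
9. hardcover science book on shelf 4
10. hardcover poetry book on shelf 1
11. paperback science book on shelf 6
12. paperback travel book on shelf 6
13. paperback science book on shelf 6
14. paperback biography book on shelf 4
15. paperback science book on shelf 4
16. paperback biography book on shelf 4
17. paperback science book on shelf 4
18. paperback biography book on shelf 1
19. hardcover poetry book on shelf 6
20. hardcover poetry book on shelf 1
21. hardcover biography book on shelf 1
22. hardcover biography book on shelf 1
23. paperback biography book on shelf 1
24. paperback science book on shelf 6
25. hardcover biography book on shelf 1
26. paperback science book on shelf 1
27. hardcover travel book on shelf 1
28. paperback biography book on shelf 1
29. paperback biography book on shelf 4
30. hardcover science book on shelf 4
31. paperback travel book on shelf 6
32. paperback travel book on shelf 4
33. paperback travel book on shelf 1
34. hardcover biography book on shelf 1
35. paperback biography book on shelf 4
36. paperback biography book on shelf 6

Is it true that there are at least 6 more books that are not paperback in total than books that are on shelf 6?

False

books that are not paperback: 15.
books on shelf 6: 10.
The claim requires 15 − 10 = 5 ≥ 6, which does not hold.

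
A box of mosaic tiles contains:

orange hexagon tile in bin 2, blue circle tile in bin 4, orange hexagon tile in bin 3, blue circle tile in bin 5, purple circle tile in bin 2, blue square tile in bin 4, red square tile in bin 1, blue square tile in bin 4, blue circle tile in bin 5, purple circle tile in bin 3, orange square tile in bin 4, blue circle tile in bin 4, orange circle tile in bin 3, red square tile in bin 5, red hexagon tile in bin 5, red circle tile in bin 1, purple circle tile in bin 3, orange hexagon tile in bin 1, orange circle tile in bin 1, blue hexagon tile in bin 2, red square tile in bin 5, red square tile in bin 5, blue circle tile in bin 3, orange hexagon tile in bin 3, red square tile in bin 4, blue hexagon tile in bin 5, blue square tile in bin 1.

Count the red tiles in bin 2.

0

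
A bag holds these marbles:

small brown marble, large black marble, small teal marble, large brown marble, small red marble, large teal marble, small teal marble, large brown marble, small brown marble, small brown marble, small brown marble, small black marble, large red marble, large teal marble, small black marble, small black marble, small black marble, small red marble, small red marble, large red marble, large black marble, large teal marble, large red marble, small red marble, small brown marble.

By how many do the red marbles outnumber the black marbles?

1

red marbles: 7.
black marbles: 6.
7 − 6 = 1.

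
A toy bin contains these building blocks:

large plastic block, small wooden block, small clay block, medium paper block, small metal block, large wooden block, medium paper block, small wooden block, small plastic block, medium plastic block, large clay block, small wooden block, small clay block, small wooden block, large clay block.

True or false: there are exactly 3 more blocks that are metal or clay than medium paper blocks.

True

blocks that are metal or clay: 5.
medium paper blocks: 2.
The claim requires 5 − 2 (= 3) to equal 3, which holds.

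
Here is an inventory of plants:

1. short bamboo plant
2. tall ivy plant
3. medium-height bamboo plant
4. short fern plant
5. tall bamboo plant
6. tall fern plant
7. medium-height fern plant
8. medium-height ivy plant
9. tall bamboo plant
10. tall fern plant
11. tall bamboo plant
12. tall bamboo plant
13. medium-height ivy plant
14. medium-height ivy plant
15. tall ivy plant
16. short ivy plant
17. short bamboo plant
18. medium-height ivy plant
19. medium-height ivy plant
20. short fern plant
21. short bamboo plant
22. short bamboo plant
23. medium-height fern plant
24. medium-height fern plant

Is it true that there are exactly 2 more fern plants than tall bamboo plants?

fern plants: 7.
tall bamboo plants: 4.
The claim requires 7 − 4 (= 3) to equal 2, which does not hold.

False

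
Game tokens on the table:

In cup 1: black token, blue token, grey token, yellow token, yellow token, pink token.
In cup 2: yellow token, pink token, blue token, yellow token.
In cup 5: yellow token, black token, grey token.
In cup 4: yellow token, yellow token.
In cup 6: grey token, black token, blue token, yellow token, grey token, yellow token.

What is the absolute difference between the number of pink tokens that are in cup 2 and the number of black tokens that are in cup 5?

0

pink tokens in cup 2: 1. black tokens in cup 5: 1.
|1 − 1| = 1 − 1 = 0.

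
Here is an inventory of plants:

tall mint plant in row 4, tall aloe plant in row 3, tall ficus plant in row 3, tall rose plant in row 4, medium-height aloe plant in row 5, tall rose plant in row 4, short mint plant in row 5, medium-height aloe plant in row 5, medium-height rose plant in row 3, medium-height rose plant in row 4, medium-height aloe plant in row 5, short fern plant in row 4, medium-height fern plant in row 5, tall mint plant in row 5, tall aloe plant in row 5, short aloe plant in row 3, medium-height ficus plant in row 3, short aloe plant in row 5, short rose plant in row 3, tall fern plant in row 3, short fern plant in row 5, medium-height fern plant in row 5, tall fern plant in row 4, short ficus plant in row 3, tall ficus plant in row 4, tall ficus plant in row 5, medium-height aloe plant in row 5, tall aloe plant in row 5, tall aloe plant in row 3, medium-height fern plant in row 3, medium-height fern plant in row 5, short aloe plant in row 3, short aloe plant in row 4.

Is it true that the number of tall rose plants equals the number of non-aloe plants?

tall rose plants: 2.
non-aloe plants: 21.
The claim requires 2 = 21, which does not hold.

False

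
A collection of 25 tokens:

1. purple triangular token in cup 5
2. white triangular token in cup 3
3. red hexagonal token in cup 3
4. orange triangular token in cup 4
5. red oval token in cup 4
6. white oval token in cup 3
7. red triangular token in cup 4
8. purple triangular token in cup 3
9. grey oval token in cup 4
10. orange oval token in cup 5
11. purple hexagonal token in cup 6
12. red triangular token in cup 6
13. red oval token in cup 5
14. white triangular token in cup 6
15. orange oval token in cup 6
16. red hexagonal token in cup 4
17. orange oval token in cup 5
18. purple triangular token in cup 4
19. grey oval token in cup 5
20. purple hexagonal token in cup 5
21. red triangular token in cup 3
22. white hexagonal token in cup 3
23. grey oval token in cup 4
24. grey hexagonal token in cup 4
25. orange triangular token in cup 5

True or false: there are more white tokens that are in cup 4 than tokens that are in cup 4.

False

There are 0 white tokens in cup 4.
There are 8 tokens in cup 4.
The claim requires 0 > 8, which does not hold.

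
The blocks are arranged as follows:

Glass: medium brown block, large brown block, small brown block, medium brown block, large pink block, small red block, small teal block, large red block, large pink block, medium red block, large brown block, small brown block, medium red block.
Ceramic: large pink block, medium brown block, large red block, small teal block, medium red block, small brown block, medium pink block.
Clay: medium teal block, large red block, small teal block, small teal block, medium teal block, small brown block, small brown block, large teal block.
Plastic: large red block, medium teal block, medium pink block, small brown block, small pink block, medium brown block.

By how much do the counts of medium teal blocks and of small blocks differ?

9

medium teal blocks: 3. small blocks: 12.
|3 − 12| = 12 − 3 = 9.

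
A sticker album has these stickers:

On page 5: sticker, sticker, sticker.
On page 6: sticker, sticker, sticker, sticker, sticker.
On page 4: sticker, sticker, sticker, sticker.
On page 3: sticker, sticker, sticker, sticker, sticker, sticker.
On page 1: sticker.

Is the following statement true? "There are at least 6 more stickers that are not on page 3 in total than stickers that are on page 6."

There are 13 stickers that are not on page 3.
There are 5 stickers on page 6.
The claim requires 13 − 5 = 8 ≥ 6, which holds.

True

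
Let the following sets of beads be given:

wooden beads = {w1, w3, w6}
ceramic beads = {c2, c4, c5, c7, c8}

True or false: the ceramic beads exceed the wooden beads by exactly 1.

ceramic beads: 5.
wooden beads: 3.
The claim requires 5 − 3 (= 2) to equal 1, which does not hold.

False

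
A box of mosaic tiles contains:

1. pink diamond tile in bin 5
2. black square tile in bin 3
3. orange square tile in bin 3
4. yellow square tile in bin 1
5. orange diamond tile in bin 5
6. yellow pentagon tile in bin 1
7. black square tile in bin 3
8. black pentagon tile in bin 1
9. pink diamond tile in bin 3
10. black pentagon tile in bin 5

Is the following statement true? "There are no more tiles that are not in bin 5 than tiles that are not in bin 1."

There are 7 tiles that are not in bin 5.
There are 7 tiles that are not in bin 1.
The claim requires 7 ≤ 7, which holds.

True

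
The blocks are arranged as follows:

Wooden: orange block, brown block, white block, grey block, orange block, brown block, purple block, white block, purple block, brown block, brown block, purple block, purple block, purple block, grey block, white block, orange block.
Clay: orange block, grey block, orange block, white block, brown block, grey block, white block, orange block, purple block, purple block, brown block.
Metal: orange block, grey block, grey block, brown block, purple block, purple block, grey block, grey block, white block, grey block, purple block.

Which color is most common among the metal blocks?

grey

Counts by color (restricted to metal blocks): grey 5, purple 3, white 1, brown 1, orange 1.
The maximum is 5, held uniquely by grey.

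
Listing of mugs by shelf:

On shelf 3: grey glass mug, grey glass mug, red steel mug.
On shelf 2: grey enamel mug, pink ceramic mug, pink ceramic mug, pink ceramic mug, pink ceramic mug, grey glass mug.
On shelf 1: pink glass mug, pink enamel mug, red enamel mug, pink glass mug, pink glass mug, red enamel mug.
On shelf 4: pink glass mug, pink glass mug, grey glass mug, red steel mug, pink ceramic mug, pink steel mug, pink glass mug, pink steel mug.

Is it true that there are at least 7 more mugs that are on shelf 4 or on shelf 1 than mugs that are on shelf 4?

False

|mugs on shelf 4 or on shelf 1| = 14.
|mugs on shelf 4| = 8.
The claim requires 14 − 8 = 6 ≥ 7, which does not hold.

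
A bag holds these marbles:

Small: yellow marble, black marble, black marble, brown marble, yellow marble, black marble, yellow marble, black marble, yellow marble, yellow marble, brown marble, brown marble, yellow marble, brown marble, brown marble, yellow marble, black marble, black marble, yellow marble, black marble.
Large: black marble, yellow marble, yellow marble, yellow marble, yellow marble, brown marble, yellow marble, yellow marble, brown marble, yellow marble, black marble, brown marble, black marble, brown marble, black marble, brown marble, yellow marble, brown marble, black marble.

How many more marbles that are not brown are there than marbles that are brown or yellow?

marbles that are not brown: 28.
marbles that are brown or yellow: 27.
28 − 27 = 1.

1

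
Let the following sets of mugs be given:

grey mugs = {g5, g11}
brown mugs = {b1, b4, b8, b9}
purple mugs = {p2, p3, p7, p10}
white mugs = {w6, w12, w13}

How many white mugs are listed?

3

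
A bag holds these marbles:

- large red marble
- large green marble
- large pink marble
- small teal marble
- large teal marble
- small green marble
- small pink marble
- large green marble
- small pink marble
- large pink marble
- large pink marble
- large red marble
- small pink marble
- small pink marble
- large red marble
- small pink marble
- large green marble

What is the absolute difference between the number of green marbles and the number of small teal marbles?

green marbles: 4. small teal marbles: 1.
|4 − 1| = 4 − 1 = 3.

3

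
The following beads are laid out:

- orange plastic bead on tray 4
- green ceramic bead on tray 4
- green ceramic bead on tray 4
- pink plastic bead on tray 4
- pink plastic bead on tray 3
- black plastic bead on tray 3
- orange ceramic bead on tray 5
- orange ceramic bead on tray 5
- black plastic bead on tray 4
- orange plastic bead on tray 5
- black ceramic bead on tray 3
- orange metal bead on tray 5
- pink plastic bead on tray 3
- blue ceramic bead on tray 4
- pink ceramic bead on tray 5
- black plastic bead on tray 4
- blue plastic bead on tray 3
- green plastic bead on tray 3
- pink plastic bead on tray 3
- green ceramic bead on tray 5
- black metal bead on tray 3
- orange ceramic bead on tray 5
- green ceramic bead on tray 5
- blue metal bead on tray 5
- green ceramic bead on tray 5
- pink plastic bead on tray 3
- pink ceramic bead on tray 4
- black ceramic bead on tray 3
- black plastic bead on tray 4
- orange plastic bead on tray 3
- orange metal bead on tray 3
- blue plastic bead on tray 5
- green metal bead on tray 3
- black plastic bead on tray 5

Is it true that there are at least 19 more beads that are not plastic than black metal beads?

|beads that are not plastic| = 18.
|black metal beads| = 1.
The claim requires 18 − 1 = 17 ≥ 19, which does not hold.

False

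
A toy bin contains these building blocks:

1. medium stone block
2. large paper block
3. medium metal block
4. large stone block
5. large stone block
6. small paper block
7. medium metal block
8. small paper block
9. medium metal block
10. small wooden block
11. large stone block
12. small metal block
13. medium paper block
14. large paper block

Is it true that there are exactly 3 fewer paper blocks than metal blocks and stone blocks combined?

There are 5 paper blocks.
metal blocks: 4; stone blocks: 4; combined: 4 + 4 = 8.
The claim requires 8 − 5 (= 3) to equal 3, which holds.

True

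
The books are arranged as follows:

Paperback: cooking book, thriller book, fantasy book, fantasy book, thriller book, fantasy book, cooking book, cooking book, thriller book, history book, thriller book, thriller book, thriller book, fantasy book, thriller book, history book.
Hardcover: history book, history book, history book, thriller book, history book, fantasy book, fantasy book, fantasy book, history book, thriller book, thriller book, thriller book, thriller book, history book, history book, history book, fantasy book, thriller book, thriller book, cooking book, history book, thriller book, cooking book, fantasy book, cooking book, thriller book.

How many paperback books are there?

16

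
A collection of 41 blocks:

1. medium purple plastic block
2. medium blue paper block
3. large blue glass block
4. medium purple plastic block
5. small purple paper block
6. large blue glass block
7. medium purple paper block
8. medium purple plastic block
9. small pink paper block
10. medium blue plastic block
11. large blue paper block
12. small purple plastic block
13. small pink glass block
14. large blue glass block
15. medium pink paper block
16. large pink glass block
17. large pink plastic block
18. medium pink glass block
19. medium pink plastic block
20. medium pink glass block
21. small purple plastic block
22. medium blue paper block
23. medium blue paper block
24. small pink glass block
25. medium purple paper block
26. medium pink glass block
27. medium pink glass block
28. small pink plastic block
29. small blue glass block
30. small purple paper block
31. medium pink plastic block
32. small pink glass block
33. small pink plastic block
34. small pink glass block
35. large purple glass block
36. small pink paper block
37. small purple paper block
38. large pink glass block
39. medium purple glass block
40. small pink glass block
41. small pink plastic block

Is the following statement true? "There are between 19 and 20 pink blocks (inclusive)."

True

|pink blocks| = 20.
The claim requires 19 ≤ 20 ≤ 20, which holds.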